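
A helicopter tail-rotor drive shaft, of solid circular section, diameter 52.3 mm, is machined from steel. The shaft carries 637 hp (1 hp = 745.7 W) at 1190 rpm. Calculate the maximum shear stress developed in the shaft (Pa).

1.36e8 Pa

ω = 2π·1190/60 = 124.6 rad/s, so T = P/ω = 637×745.7 / 124.6 = 3812 N·m.
J = πd⁴/32 = π(0.0523)⁴/32 = 7.345×10^-7 m⁴.
τ_max = T·r/J = 3812 × 0.0261 / 7.345×10^-7 = 1.357×10^8 Pa.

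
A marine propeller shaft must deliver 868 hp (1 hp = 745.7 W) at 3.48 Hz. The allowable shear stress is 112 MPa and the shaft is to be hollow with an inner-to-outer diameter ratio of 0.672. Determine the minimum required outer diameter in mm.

ω = 2π·3.48 = 21.87 rad/s, so T = P/ω = 868×745.7 / 21.87 = 29600 N·m.
For a hollow shaft with d_i/d_o = 0.672: τ_max = 16T/(π d_o³ (1−k⁴)), so d_o = [16T/(π τ_allow (1−k⁴))]^(1/3) = [16·29600/(π·1.12×10^8·0.7961)]^(1/3) = 0.1191 m.

119 mm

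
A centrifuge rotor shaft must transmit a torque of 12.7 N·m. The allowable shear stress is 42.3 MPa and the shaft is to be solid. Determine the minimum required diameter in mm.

11.5 mm

For a solid shaft τ_max = 16T/(πd³), so d = (16T/(π τ_allow))^(1/3) = (16·12.70/(π·4.23×10^7))^(1/3) = 0.01152 m.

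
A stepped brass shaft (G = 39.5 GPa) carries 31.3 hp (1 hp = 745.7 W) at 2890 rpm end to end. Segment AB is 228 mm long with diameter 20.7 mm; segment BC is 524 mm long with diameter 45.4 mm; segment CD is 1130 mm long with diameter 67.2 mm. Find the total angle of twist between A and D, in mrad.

28.3 mrad

ω = 2π·2890/60 = 302.6 rad/s, so T = P/ω = 31.3×745.7 / 302.6 = 77.12 N·m.
J_AB = π(0.0207)⁴/32 = 1.80×10^-8 m⁴; J_BC = π(0.0454)⁴/32 = 4.17×10^-7 m⁴; J_CD = π(0.0672)⁴/32 = 2.00×10^-6 m⁴.
θ = (T/G)·Σ L_i/J_i = (77.12/39.5×10⁹)·(0.228/1.80×10^-8 + 0.524/4.17×10^-7 + 1.13/2.00×10^-6) = 0.02825 rad.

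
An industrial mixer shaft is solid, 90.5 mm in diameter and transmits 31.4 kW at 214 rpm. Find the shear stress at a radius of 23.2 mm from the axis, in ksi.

ω = 2π·214/60 = 22.41 rad/s, so T = P/ω = 31.4×10³ / 22.41 = 1401 N·m.
J = πd⁴/32 = π(0.0905)⁴/32 = 6.586×10^-6 m⁴.
Shear stress varies linearly with radius: τ = T·r/J = 1401 × 0.0232 / 6.586×10^-6 = 4.936×10^6 Pa.

0.716 ksi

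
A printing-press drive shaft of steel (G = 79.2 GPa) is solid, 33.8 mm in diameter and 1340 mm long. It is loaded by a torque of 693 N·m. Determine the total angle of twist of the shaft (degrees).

5.24°

J = πd⁴/32 = π(0.0338)⁴/32 = 1.281×10^-7 m⁴.
θ = T·L/(G·J) = 693.0 × 1.34 / (79.2×10⁹ × 1.281×10^-7) = 0.09151 rad.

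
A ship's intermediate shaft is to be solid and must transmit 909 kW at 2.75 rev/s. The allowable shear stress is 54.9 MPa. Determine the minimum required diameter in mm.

ω = 2π·2.75 = 17.28 rad/s, so T = P/ω = 909×10³ / 17.28 = 52610 N·m.
For a solid shaft τ_max = 16T/(πd³), so d = (16T/(π τ_allow))^(1/3) = (16·52610/(π·5.49×10^7))^(1/3) = 0.1696 m.

170 mm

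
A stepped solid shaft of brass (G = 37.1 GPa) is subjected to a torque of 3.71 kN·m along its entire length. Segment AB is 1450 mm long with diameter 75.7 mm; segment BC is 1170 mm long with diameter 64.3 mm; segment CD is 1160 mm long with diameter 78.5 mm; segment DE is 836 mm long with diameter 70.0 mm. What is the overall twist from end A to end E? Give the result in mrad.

181 mrad

J_AB = π(0.0757)⁴/32 = 3.22×10^-6 m⁴; J_BC = π(0.0643)⁴/32 = 1.68×10^-6 m⁴; J_CD = π(0.0785)⁴/32 = 3.73×10^-6 m⁴; J_DE = π(0.0700)⁴/32 = 2.36×10^-6 m⁴.
θ = (T/G)·Σ L_i/J_i = (3710/37.1×10⁹)·(1.45/3.22×10^-6 + 1.17/1.68×10^-6 + 1.16/3.73×10^-6 + 0.836/2.36×10^-6) = 0.1813 rad.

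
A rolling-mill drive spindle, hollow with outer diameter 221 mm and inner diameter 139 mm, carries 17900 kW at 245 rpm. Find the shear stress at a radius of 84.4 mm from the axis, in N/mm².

298 N/mm²

ω = 2π·245/60 = 25.66 rad/s, so T = P/ω = 17900×10³ / 25.66 = 697700 N·m.
J = π(d_o⁴ − d_i⁴)/32 = π(0.221⁴ − 0.139⁴)/32 = 1.975×10^-4 m⁴.
Shear stress varies linearly with radius: τ = T·r/J = 697700 × 0.0844 / 1.975×10^-4 = 2.981×10^8 Pa.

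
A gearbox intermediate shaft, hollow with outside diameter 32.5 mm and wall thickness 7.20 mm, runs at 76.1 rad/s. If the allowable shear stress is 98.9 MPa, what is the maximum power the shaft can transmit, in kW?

J = π(d_o⁴ − d_i⁴)/32 = π(0.0325⁴ − 0.0181⁴)/32 = 9.899×10^-8 m⁴.
T_max = τ_allow·J/r = 9.89×10^7 × 9.899×10^-8 / 0.0163 = 602.5 N·m.
ω = 76.1 rad/s, so P_max = T_max·ω = 4.585×10^4 W.

45.8 kW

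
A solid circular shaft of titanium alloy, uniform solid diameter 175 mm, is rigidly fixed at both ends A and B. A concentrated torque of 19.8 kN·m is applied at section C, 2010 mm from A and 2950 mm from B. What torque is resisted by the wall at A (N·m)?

11800 N·m

With uniform GJ and both ends fixed, compatibility θ_AC = θ_CB gives T_A·a = T_B·b, together with T_A + T_B = T₀.
T_A = T₀·b/(a+b) = 19800·2950/4960 = 11780 N·m; T_B = 8024 N·m.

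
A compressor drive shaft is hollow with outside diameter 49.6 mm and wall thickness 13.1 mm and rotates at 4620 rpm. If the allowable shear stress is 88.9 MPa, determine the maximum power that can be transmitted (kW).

J = π(d_o⁴ − d_i⁴)/32 = π(0.0496⁴ − 0.0234⁴)/32 = 5.648×10^-7 m⁴.
T_max = τ_allow·J/r = 8.89×10^7 × 5.648×10^-7 / 0.0248 = 2024 N·m.
ω = 2π·4620/60 = 483.8 rad/s, so P_max = T_max·ω = 9.794×10^5 W.

979 kW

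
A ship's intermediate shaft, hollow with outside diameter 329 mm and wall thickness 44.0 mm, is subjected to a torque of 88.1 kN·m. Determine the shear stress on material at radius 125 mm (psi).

1950 psi

J = π(d_o⁴ − d_i⁴)/32 = π(0.329⁴ − 0.241⁴)/32 = 8.190×10^-4 m⁴.
Shear stress varies linearly with radius: τ = T·r/J = 88100 × 0.125 / 8.190×10^-4 = 1.345×10^7 Pa.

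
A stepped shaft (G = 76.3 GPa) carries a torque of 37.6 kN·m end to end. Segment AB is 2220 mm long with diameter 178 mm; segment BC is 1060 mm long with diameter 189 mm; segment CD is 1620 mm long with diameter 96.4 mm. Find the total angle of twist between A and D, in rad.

J_AB = π(0.178)⁴/32 = 9.86×10^-5 m⁴; J_BC = π(0.189)⁴/32 = 1.25×10^-4 m⁴; J_CD = π(0.0964)⁴/32 = 8.48×10^-6 m⁴.
θ = (T/G)·Σ L_i/J_i = (37600/76.3×10⁹)·(2.22/9.86×10^-5 + 1.06/1.25×10^-4 + 1.62/8.48×10^-6) = 0.1094 rad.

0.109 rad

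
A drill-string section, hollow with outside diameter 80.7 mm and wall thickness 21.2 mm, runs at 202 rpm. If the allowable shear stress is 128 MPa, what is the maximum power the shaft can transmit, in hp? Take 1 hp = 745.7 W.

J = π(d_o⁴ − d_i⁴)/32 = π(0.0807⁴ − 0.0383⁴)/32 = 3.953×10^-6 m⁴.
T_max = τ_allow·J/r = 1.28×10^8 × 3.953×10^-6 / 0.0404 = 12540 N·m.
ω = 2π·202/60 = 21.15 rad/s, so P_max = T_max·ω = 2.652×10^5 W.

356 hp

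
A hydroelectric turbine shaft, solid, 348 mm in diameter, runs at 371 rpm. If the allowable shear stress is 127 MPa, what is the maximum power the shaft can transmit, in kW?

40800 kW

J = πd⁴/32 = π(0.348)⁴/32 = 1.440×10^-3 m⁴.
T_max = τ_allow·J/r = 1.27×10^8 × 1.440×10^-3 / 0.174 = 1.051e6 N·m.
ω = 2π·371/60 = 38.85 rad/s, so P_max = T_max·ω = 4.083×10^7 W.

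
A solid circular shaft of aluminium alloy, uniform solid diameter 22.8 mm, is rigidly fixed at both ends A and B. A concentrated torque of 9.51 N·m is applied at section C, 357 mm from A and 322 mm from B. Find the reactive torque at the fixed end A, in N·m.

4.51 N·m

With uniform GJ and both ends fixed, compatibility θ_AC = θ_CB gives T_A·a = T_B·b, together with T_A + T_B = T₀.
T_A = T₀·b/(a+b) = 9.510·322/679.0 = 4.510 N·m; T_B = 5.000 N·m.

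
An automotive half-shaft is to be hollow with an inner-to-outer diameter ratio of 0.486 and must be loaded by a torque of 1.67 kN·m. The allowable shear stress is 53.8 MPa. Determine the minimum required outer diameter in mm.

55.1 mm

For a hollow shaft with d_i/d_o = 0.486: τ_max = 16T/(π d_o³ (1−k⁴)), so d_o = [16T/(π τ_allow (1−k⁴))]^(1/3) = [16·1670/(π·5.38×10^7·0.9442)]^(1/3) = 0.05512 m.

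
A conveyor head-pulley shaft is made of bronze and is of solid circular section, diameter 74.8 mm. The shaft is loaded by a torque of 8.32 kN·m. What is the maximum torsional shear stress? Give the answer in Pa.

1.01e8 Pa

J = πd⁴/32 = π(0.0748)⁴/32 = 3.073×10^-6 m⁴.
τ_max = T·r/J = 8320 × 0.0374 / 3.073×10^-6 = 1.012×10^8 Pa.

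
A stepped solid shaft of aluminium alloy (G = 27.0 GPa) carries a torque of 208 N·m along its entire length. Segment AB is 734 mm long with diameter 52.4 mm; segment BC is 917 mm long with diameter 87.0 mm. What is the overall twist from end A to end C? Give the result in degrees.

0.510°

J_AB = π(0.0524)⁴/32 = 7.40×10^-7 m⁴; J_BC = π(0.0870)⁴/32 = 5.62×10^-6 m⁴.
θ = (T/G)·Σ L_i/J_i = (208.0/27.0×10⁹)·(0.734/7.40×10^-7 + 0.917/5.62×10^-6) = 8.896×10^-3 rad.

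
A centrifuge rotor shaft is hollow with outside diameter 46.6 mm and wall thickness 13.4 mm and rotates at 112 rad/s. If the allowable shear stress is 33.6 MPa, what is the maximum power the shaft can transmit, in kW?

J = π(d_o⁴ − d_i⁴)/32 = π(0.0466⁴ − 0.0198⁴)/32 = 4.479×10^-7 m⁴.
T_max = τ_allow·J/r = 3.36×10^7 × 4.479×10^-7 / 0.0233 = 645.9 N·m.
ω = 112 rad/s, so P_max = T_max·ω = 7.234×10^4 W.

72.3 kW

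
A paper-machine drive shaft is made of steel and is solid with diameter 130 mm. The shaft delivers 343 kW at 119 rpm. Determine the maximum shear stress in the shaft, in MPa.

ω = 2π·119/60 = 12.46 rad/s, so T = P/ω = 343×10³ / 12.46 = 27520 N·m.
J = πd⁴/32 = π(0.130)⁴/32 = 2.804×10^-5 m⁴.
τ_max = T·r/J = 27520 × 0.0650 / 2.804×10^-5 = 6.381×10^7 Pa.

63.8 MPa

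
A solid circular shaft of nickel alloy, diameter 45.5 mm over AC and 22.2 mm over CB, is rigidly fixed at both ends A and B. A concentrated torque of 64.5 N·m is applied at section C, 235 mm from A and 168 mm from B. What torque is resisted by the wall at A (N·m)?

Compatibility: T_A·a/J_AC = T_B·b/J_CB with T_A + T_B = T₀.
J_AC = 4.21×10^-7 m⁴, J_CB = 2.38×10^-8 m⁴, so T_A = T₀·(J_AC/a)/((J_AC/a)+(J_CB/b)) = 59.76 N·m, T_B = 4.738 N·m.

59.8 N·m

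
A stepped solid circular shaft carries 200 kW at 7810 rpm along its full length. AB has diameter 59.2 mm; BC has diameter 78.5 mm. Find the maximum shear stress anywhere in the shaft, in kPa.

6000 kPa

ω = 2π·7810/60 = 817.9 rad/s, so T = P/ω = 200×10³ / 817.9 = 244.5 N·m.
Under the same torque, τ_max = 16T/(πd³) is largest where d is smallest — segment AB (d = 59.2 mm).
τ_max = 16·244.5/(π·(0.0592)³) = 6.003×10^6 Pa.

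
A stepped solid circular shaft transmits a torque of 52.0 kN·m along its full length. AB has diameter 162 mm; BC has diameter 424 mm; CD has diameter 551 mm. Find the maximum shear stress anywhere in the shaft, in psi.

9030 psi

Under the same torque, τ_max = 16T/(πd³) is largest where d is smallest — segment AB (d = 162 mm).
τ_max = 16·52000/(π·(0.162)³) = 6.229×10^7 Pa.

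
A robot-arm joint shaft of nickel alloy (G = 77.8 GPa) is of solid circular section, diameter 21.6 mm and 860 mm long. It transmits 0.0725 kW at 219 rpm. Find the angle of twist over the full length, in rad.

0.00164 rad

ω = 2π·219/60 = 22.93 rad/s, so T = P/ω = 0.0725×10³ / 22.93 = 3.161 N·m.
J = πd⁴/32 = π(0.0216)⁴/32 = 2.137×10^-8 m⁴.
θ = T·L/(G·J) = 3.161 × 0.860 / (77.8×10⁹ × 2.137×10^-8) = 1.635×10^-3 rad.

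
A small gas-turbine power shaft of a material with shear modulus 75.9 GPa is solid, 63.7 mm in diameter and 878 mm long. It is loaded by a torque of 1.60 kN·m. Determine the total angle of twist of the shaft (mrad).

J = πd⁴/32 = π(0.0637)⁴/32 = 1.616×10^-6 m⁴.
θ = T·L/(G·J) = 1600 × 0.878 / (75.9×10⁹ × 1.616×10^-6) = 0.01145 rad.

11.5 mrad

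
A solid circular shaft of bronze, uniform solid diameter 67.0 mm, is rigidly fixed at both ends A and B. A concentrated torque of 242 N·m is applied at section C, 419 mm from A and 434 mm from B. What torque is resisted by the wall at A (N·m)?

123 N·m

With uniform GJ and both ends fixed, compatibility θ_AC = θ_CB gives T_A·a = T_B·b, together with T_A + T_B = T₀.
T_A = T₀·b/(a+b) = 242.0·434/853.0 = 123.1 N·m; T_B = 118.9 N·m.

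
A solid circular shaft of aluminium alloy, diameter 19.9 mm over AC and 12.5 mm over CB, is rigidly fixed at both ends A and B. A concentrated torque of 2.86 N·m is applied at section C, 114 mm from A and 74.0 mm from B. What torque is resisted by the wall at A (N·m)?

2.31 N·m

Compatibility: T_A·a/J_AC = T_B·b/J_CB with T_A + T_B = T₀.
J_AC = 1.54×10^-8 m⁴, J_CB = 2.40×10^-9 m⁴, so T_A = T₀·(J_AC/a)/((J_AC/a)+(J_CB/b)) = 2.307 N·m, T_B = 0.5532 N·m.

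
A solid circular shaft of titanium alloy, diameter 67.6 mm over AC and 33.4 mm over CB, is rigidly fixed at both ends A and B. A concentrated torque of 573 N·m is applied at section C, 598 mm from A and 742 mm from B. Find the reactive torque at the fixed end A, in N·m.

547 N·m

Compatibility: T_A·a/J_AC = T_B·b/J_CB with T_A + T_B = T₀.
J_AC = 2.05×10^-6 m⁴, J_CB = 1.22×10^-7 m⁴, so T_A = T₀·(J_AC/a)/((J_AC/a)+(J_CB/b)) = 546.7 N·m, T_B = 26.26 N·m.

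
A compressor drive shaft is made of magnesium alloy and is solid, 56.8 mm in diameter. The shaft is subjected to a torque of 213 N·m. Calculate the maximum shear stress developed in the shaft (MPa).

J = πd⁴/32 = π(0.0568)⁴/32 = 1.022×10^-6 m⁴.
τ_max = T·r/J = 213.0 × 0.0284 / 1.022×10^-6 = 5.920×10^6 Pa.

5.92 MPa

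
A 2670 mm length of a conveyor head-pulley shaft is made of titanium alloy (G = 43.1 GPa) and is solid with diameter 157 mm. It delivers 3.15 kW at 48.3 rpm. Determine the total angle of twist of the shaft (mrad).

ω = 2π·48.3/60 = 5.058 rad/s, so T = P/ω = 3.15×10³ / 5.058 = 622.8 N·m.
J = πd⁴/32 = π(0.157)⁴/32 = 5.965×10^-5 m⁴.
θ = T·L/(G·J) = 622.8 × 2.67 / (43.1×10⁹ × 5.965×10^-5) = 6.468×10^-4 rad.

0.647 mrad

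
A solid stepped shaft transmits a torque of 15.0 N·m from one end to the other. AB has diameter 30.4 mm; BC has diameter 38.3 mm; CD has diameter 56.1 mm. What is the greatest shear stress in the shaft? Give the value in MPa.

2.72 MPa

Under the same torque, τ_max = 16T/(πd³) is largest where d is smallest — segment AB (d = 30.4 mm).
τ_max = 16·15.00/(π·(0.0304)³) = 2.719×10^6 Pa.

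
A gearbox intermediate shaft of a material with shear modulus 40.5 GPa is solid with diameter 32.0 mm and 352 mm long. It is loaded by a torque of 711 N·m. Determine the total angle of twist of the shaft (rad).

0.0600 rad

J = πd⁴/32 = π(0.0320)⁴/32 = 1.029×10^-7 m⁴.
θ = T·L/(G·J) = 711.0 × 0.352 / (40.5×10⁹ × 1.029×10^-7) = 0.06003 rad.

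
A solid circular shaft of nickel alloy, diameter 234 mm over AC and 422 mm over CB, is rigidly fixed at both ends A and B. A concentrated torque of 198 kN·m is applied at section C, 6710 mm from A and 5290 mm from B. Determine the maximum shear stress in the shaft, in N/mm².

12.5 N/mm²

Compatibility: T_A·a/J_AC = T_B·b/J_CB with T_A + T_B = T₀.
J_AC = 2.94×10^-4 m⁴, J_CB = 3.11×10^-3 m⁴, so T_A = T₀·(J_AC/a)/((J_AC/a)+(J_CB/b)) = 13730 N·m, T_B = 184300 N·m.
τ in each portion: τ_AC = 5.46×10^6 Pa, τ_CB = 1.25×10^7 Pa; maximum is in CB.
τ_max = T_CB·r/J = 184300·0.211/3.11×10^-3 = 1.249×10^7 Pa.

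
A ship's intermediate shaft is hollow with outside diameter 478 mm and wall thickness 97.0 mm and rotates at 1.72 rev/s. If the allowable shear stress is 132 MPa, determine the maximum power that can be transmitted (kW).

26800 kW

J = π(d_o⁴ − d_i⁴)/32 = π(0.478⁴ − 0.284⁴)/32 = 4.487×10^-3 m⁴.
T_max = τ_allow·J/r = 1.32×10^8 × 4.487×10^-3 / 0.239 = 2.478e6 N·m.
ω = 2π·1.72 = 10.81 rad/s, so P_max = T_max·ω = 2.678×10^7 W.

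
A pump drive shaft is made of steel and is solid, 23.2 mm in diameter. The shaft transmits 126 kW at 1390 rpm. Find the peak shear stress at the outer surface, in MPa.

353 MPa

ω = 2π·1390/60 = 145.6 rad/s, so T = P/ω = 126×10³ / 145.6 = 865.6 N·m.
J = πd⁴/32 = π(0.0232)⁴/32 = 2.844×10^-8 m⁴.
τ_max = T·r/J = 865.6 × 0.0116 / 2.844×10^-8 = 3.530×10^8 Pa.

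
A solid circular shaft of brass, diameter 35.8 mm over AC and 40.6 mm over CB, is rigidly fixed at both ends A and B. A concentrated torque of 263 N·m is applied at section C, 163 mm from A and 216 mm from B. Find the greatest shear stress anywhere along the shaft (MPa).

Compatibility: T_A·a/J_AC = T_B·b/J_CB with T_A + T_B = T₀.
J_AC = 1.61×10^-7 m⁴, J_CB = 2.67×10^-7 m⁴, so T_A = T₀·(J_AC/a)/((J_AC/a)+(J_CB/b)) = 117.0 N·m, T_B = 146.0 N·m.
τ in each portion: τ_AC = 1.30×10^7 Pa, τ_CB = 1.11×10^7 Pa; maximum is in AC.
τ_max = T_AC·r/J = 117.0·0.0179/1.61×10^-7 = 1.298×10^7 Pa.

13.0 MPa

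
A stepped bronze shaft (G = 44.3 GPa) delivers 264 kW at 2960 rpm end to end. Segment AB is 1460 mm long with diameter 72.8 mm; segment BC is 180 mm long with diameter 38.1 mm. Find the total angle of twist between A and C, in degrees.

1.54°

ω = 2π·2960/60 = 310.0 rad/s, so T = P/ω = 264×10³ / 310.0 = 851.7 N·m.
J_AB = π(0.0728)⁴/32 = 2.76×10^-6 m⁴; J_BC = π(0.0381)⁴/32 = 2.07×10^-7 m⁴.
θ = (T/G)·Σ L_i/J_i = (851.7/44.3×10⁹)·(1.46/2.76×10^-6 + 0.180/2.07×10^-7) = 0.02691 rad.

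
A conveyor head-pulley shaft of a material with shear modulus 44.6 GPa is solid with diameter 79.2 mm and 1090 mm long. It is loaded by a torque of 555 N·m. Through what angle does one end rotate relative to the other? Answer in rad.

J = πd⁴/32 = π(0.0792)⁴/32 = 3.863×10^-6 m⁴.
θ = T·L/(G·J) = 555.0 × 1.09 / (44.6×10⁹ × 3.863×10^-6) = 3.511×10^-3 rad.

0.00351 rad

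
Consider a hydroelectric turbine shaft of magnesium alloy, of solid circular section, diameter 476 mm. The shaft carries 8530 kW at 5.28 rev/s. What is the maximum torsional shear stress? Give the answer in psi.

ω = 2π·5.28 = 33.18 rad/s, so T = P/ω = 8530×10³ / 33.18 = 257100 N·m.
J = πd⁴/32 = π(0.476)⁴/32 = 5.040×10^-3 m⁴.
τ_max = T·r/J = 257100 × 0.238 / 5.040×10^-3 = 1.214×10^7 Pa.

1760 psi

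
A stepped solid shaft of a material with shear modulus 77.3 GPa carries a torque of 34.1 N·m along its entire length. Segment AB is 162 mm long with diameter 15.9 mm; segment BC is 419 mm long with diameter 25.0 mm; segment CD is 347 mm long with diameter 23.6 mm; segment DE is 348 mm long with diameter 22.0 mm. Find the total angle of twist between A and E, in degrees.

J_AB = π(0.0159)⁴/32 = 6.27×10^-9 m⁴; J_BC = π(0.0250)⁴/32 = 3.83×10^-8 m⁴; J_CD = π(0.0236)⁴/32 = 3.05×10^-8 m⁴; J_DE = π(0.0220)⁴/32 = 2.30×10^-8 m⁴.
θ = (T/G)·Σ L_i/J_i = (34.10/77.3×10⁹)·(0.162/6.27×10^-9 + 0.419/3.83×10^-8 + 0.347/3.05×10^-8 + 0.348/2.30×10^-8) = 0.02791 rad.

1.60°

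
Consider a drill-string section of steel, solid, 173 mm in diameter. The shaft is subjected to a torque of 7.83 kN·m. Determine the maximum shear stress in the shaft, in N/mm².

J = πd⁴/32 = π(0.173)⁴/32 = 8.794×10^-5 m⁴.
τ_max = T·r/J = 7830 × 0.0865 / 8.794×10^-5 = 7.702×10^6 Pa.

7.70 N/mm²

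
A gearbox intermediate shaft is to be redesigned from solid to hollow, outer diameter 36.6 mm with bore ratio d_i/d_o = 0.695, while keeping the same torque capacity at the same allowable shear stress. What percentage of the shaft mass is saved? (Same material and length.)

Equal τ_max and T ⇒ the solid shaft needs d_s³ = d_o³(1−k⁴), so d_s = 36.6·(1−0.695⁴)^(1/3) = 33.50 mm.
Area ratio A_h/A_s = d_o²(1−k²)/d_s² = (1−k²)/(1−k⁴)^(2/3) = 0.6172.
Mass saving = 1 − 0.6172 = 38.3 %.

38.3 %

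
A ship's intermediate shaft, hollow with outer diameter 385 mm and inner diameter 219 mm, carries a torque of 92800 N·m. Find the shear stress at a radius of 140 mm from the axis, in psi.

976 psi

J = π(d_o⁴ − d_i⁴)/32 = π(0.385⁴ − 0.219⁴)/32 = 1.931×10^-3 m⁴.
Shear stress varies linearly with radius: τ = T·r/J = 92800 × 0.140 / 1.931×10^-3 = 6.728×10^6 Pa.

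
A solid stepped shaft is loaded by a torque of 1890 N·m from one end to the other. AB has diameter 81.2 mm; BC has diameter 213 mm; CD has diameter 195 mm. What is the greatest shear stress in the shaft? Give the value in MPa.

Under the same torque, τ_max = 16T/(πd³) is largest where d is smallest — segment AB (d = 81.2 mm).
τ_max = 16·1890/(π·(0.0812)³) = 1.798×10^7 Pa.

18.0 MPa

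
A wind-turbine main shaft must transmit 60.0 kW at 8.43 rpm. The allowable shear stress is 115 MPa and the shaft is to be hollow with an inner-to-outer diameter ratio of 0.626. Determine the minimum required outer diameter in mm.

153 mm

ω = 2π·8.43/60 = 0.8828 rad/s, so T = P/ω = 60.0×10³ / 0.8828 = 67970 N·m.
For a hollow shaft with d_i/d_o = 0.626: τ_max = 16T/(π d_o³ (1−k⁴)), so d_o = [16T/(π τ_allow (1−k⁴))]^(1/3) = [16·67970/(π·1.15×10^8·0.8464)]^(1/3) = 0.1526 m.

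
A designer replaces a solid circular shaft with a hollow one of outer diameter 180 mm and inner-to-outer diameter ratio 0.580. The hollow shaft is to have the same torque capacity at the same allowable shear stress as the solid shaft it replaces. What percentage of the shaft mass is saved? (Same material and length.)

28.1 %

Equal τ_max and T ⇒ the solid shaft needs d_s³ = d_o³(1−k⁴), so d_s = 180·(1−0.580⁴)^(1/3) = 172.9 mm.
Area ratio A_h/A_s = d_o²(1−k²)/d_s² = (1−k²)/(1−k⁴)^(2/3) = 0.7189.
Mass saving = 1 − 0.7189 = 28.1 %.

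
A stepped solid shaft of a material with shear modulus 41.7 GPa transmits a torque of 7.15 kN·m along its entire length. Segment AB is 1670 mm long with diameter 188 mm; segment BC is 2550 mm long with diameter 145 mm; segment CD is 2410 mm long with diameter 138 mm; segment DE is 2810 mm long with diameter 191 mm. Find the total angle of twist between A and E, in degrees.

J_AB = π(0.188)⁴/32 = 1.23×10^-4 m⁴; J_BC = π(0.145)⁴/32 = 4.34×10^-5 m⁴; J_CD = π(0.138)⁴/32 = 3.56×10^-5 m⁴; J_DE = π(0.191)⁴/32 = 1.31×10^-4 m⁴.
θ = (T/G)·Σ L_i/J_i = (7150/41.7×10⁹)·(1.67/1.23×10^-4 + 2.55/4.34×10^-5 + 2.41/3.56×10^-5 + 2.81/1.31×10^-4) = 0.02770 rad.

1.59°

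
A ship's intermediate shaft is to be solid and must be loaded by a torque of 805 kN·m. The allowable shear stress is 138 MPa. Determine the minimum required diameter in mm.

310 mm

For a solid shaft τ_max = 16T/(πd³), so d = (16T/(π τ_allow))^(1/3) = (16·805000/(π·1.38×10^8))^(1/3) = 0.3097 m.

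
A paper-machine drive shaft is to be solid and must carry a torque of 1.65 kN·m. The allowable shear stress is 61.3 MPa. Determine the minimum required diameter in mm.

51.6 mm

For a solid shaft τ_max = 16T/(πd³), so d = (16T/(π τ_allow))^(1/3) = (16·1650/(π·6.13×10^7))^(1/3) = 0.05156 m.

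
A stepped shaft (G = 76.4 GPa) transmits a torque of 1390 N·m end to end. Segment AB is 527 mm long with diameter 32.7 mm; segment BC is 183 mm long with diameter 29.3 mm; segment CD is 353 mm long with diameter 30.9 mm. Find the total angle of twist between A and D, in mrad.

J_AB = π(0.0327)⁴/32 = 1.12×10^-7 m⁴; J_BC = π(0.0293)⁴/32 = 7.24×10^-8 m⁴; J_CD = π(0.0309)⁴/32 = 8.95×10^-8 m⁴.
θ = (T/G)·Σ L_i/J_i = (1390/76.4×10⁹)·(0.527/1.12×10^-7 + 0.183/7.24×10^-8 + 0.353/8.95×10^-8) = 0.2032 rad.

203 mrad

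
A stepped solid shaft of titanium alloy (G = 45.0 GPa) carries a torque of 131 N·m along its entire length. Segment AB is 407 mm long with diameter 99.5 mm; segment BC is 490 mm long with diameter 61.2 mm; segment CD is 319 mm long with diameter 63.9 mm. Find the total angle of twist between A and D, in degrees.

J_AB = π(0.0995)⁴/32 = 9.62×10^-6 m⁴; J_BC = π(0.0612)⁴/32 = 1.38×10^-6 m⁴; J_CD = π(0.0639)⁴/32 = 1.64×10^-6 m⁴.
θ = (T/G)·Σ L_i/J_i = (131.0/45.0×10⁹)·(0.407/9.62×10^-6 + 0.490/1.38×10^-6 + 0.319/1.64×10^-6) = 1.726×10^-3 rad.

0.0989°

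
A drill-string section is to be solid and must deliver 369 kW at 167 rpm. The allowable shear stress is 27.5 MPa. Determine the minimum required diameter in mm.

158 mm

ω = 2π·167/60 = 17.49 rad/s, so T = P/ω = 369×10³ / 17.49 = 21100 N·m.
For a solid shaft τ_max = 16T/(πd³), so d = (16T/(π τ_allow))^(1/3) = (16·21100/(π·2.75×10^7))^(1/3) = 0.1575 m.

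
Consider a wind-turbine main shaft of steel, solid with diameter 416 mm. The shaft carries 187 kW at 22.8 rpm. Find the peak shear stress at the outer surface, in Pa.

ω = 2π·22.8/60 = 2.388 rad/s, so T = P/ω = 187×10³ / 2.388 = 78320 N·m.
J = πd⁴/32 = π(0.416)⁴/32 = 2.940×10^-3 m⁴.
τ_max = T·r/J = 78320 × 0.208 / 2.940×10^-3 = 5.541×10^6 Pa.

5.54e6 Pa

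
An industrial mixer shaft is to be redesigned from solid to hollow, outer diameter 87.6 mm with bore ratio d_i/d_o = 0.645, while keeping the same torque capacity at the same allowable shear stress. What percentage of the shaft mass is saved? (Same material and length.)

Equal τ_max and T ⇒ the solid shaft needs d_s³ = d_o³(1−k⁴), so d_s = 87.6·(1−0.645⁴)^(1/3) = 82.22 mm.
Area ratio A_h/A_s = d_o²(1−k²)/d_s² = (1−k²)/(1−k⁴)^(2/3) = 0.6629.
Mass saving = 1 − 0.6629 = 33.7 %.

33.7 %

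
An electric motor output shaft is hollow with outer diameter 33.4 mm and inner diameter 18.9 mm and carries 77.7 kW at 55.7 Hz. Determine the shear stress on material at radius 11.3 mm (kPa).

22900 kPa

ω = 2π·55.7 = 350.0 rad/s, so T = P/ω = 77.7×10³ / 350.0 = 222.0 N·m.
J = π(d_o⁴ − d_i⁴)/32 = π(0.0334⁴ − 0.0189⁴)/32 = 1.096×10^-7 m⁴.
Shear stress varies linearly with radius: τ = T·r/J = 222.0 × 0.0113 / 1.096×10^-7 = 2.288×10^7 Pa.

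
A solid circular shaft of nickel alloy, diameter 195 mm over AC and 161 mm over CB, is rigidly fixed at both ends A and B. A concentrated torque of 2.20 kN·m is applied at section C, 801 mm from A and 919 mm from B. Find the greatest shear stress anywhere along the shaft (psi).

156 psi

Compatibility: T_A·a/J_AC = T_B·b/J_CB with T_A + T_B = T₀.
J_AC = 1.42×10^-4 m⁴, J_CB = 6.60×10^-5 m⁴, so T_A = T₀·(J_AC/a)/((J_AC/a)+(J_CB/b)) = 1566 N·m, T_B = 634.2 N·m.
τ in each portion: τ_AC = 1.08×10^6 Pa, τ_CB = 7.74×10^5 Pa; maximum is in AC.
τ_max = T_AC·r/J = 1566·0.0975/1.42×10^-4 = 1.075×10^6 Pa.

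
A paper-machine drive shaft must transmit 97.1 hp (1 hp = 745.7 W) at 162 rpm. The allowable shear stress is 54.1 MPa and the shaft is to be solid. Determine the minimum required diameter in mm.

ω = 2π·162/60 = 16.96 rad/s, so T = P/ω = 97.1×745.7 / 16.96 = 4268 N·m.
For a solid shaft τ_max = 16T/(πd³), so d = (16T/(π τ_allow))^(1/3) = (16·4268/(π·5.41×10^7))^(1/3) = 0.07379 m.

73.8 mm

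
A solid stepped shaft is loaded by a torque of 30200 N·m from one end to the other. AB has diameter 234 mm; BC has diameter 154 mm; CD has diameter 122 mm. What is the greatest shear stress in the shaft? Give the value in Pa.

8.47e7 Pa

Under the same torque, τ_max = 16T/(πd³) is largest where d is smallest — segment CD (d = 122 mm).
τ_max = 16·30200/(π·(0.122)³) = 8.470×10^7 Pa.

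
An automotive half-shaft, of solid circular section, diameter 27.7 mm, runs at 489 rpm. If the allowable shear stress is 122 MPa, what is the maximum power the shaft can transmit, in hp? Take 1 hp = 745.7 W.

35.0 hp

J = πd⁴/32 = π(0.0277)⁴/32 = 5.780×10^-8 m⁴.
T_max = τ_allow·J/r = 1.22×10^8 × 5.780×10^-8 / 0.0138 = 509.1 N·m.
ω = 2π·489/60 = 51.21 rad/s, so P_max = T_max·ω = 2.607×10^4 W.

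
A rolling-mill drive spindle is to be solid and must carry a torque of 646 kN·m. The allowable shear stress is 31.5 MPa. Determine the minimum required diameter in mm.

471 mm

For a solid shaft τ_max = 16T/(πd³), so d = (16T/(π τ_allow))^(1/3) = (16·646000/(π·3.15×10^7))^(1/3) = 0.4709 m.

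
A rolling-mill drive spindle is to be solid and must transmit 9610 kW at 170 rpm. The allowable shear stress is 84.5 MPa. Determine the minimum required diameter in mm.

319 mm

ω = 2π·170/60 = 17.80 rad/s, so T = P/ω = 9610×10³ / 17.80 = 539800 N·m.
For a solid shaft τ_max = 16T/(πd³), so d = (16T/(π τ_allow))^(1/3) = (16·539800/(π·8.45×10^7))^(1/3) = 0.3192 m.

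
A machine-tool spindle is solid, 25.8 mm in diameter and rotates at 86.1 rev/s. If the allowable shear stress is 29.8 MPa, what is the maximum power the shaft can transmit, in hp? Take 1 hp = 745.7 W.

72.9 hp

J = πd⁴/32 = π(0.0258)⁴/32 = 4.350×10^-8 m⁴.
T_max = τ_allow·J/r = 2.98×10^7 × 4.350×10^-8 / 0.0129 = 100.5 N·m.
ω = 2π·86.1 = 541.0 rad/s, so P_max = T_max·ω = 5.436×10^4 W.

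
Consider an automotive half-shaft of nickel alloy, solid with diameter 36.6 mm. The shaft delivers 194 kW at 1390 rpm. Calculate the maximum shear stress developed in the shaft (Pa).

ω = 2π·1390/60 = 145.6 rad/s, so T = P/ω = 194×10³ / 145.6 = 1333 N·m.
J = πd⁴/32 = π(0.0366)⁴/32 = 1.762×10^-7 m⁴.
τ_max = T·r/J = 1333 × 0.0183 / 1.762×10^-7 = 1.384×10^8 Pa.

1.38e8 Pa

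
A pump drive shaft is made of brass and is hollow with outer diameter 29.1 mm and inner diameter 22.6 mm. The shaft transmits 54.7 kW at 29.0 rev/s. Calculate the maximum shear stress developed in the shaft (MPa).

97.5 MPa

ω = 2π·29.0 = 182.2 rad/s, so T = P/ω = 54.7×10³ / 182.2 = 300.2 N·m.
J = π(d_o⁴ − d_i⁴)/32 = π(0.0291⁴ − 0.0226⁴)/32 = 4.479×10^-8 m⁴.
τ_max = T·r/J = 300.2 × 0.0146 / 4.479×10^-8 = 9.752×10^7 Pa.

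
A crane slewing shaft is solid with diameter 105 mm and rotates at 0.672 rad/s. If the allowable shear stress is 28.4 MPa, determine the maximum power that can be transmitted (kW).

4.34 kW

J = πd⁴/32 = π(0.105)⁴/32 = 1.193×10^-5 m⁴.
T_max = τ_allow·J/r = 2.84×10^7 × 1.193×10^-5 / 0.0525 = 6455 N·m.
ω = 0.672 rad/s, so P_max = T_max·ω = 4338 W.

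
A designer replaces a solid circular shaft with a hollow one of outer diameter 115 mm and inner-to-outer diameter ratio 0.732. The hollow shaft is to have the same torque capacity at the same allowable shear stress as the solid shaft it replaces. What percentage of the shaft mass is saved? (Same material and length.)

41.8 %

Equal τ_max and T ⇒ the solid shaft needs d_s³ = d_o³(1−k⁴), so d_s = 115·(1−0.732⁴)^(1/3) = 102.7 mm.
Area ratio A_h/A_s = d_o²(1−k²)/d_s² = (1−k²)/(1−k⁴)^(2/3) = 0.5817.
Mass saving = 1 − 0.5817 = 41.8 %.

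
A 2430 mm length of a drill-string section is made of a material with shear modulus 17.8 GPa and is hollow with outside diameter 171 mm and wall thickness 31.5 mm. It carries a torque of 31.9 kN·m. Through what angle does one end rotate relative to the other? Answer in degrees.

J = π(d_o⁴ − d_i⁴)/32 = π(0.171⁴ − 0.108⁴)/32 = 7.059×10^-5 m⁴.
θ = T·L/(G·J) = 31900 × 2.43 / (17.8×10⁹ × 7.059×10^-5) = 0.06170 rad.

3.53°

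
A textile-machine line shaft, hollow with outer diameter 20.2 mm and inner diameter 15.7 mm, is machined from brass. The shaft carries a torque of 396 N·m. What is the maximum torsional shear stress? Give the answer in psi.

55900 psi

J = π(d_o⁴ − d_i⁴)/32 = π(0.0202⁴ − 0.0157⁴)/32 = 1.038×10^-8 m⁴.
τ_max = T·r/J = 396.0 × 0.0101 / 1.038×10^-8 = 3.853×10^8 Pa.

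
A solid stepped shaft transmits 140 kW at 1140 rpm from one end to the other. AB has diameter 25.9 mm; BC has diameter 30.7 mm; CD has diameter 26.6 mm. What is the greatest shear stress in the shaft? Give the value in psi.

49900 psi

ω = 2π·1140/60 = 119.4 rad/s, so T = P/ω = 140×10³ / 119.4 = 1173 N·m.
Under the same torque, τ_max = 16T/(πd³) is largest where d is smallest — segment AB (d = 25.9 mm).
τ_max = 16·1173/(π·(0.0259)³) = 3.438×10^8 Pa.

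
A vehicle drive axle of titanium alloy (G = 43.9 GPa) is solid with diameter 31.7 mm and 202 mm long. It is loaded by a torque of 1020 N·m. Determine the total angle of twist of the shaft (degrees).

2.71°

J = πd⁴/32 = π(0.0317)⁴/32 = 9.914×10^-8 m⁴.
θ = T·L/(G·J) = 1020 × 0.202 / (43.9×10⁹ × 9.914×10^-8) = 0.04734 rad.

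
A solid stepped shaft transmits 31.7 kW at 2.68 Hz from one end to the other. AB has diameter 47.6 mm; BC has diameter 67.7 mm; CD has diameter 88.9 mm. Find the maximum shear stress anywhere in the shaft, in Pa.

8.89e7 Pa

ω = 2π·2.68 = 16.84 rad/s, so T = P/ω = 31.7×10³ / 16.84 = 1883 N·m.
Under the same torque, τ_max = 16T/(πd³) is largest where d is smallest — segment AB (d = 47.6 mm).
τ_max = 16·1883/(π·(0.0476)³) = 8.890×10^7 Pa.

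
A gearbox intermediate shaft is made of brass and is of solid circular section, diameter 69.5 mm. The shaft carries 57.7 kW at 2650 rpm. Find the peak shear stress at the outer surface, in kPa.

ω = 2π·2650/60 = 277.5 rad/s, so T = P/ω = 57.7×10³ / 277.5 = 207.9 N·m.
J = πd⁴/32 = π(0.0695)⁴/32 = 2.291×10^-6 m⁴.
τ_max = T·r/J = 207.9 × 0.0348 / 2.291×10^-6 = 3.154×10^6 Pa.

3150 kPa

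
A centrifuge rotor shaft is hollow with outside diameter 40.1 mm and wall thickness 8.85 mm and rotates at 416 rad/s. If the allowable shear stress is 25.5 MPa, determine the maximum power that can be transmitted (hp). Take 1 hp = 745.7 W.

163 hp

J = π(d_o⁴ − d_i⁴)/32 = π(0.0401⁴ − 0.0224⁴)/32 = 2.291×10^-7 m⁴.
T_max = τ_allow·J/r = 2.55×10^7 × 2.291×10^-7 / 0.0201 = 291.4 N·m.
ω = 416 rad/s, so P_max = T_max·ω = 1.212×10^5 W.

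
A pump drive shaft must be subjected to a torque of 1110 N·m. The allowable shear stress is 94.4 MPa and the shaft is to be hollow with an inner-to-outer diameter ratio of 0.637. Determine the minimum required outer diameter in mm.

41.5 mm

For a hollow shaft with d_i/d_o = 0.637: τ_max = 16T/(π d_o³ (1−k⁴)), so d_o = [16T/(π τ_allow (1−k⁴))]^(1/3) = [16·1110/(π·9.44×10^7·0.8354)]^(1/3) = 0.04154 m.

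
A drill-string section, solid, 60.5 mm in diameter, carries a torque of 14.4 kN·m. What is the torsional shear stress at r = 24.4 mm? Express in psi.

38700 psi

J = πd⁴/32 = π(0.0605)⁴/32 = 1.315×10^-6 m⁴.
Shear stress varies linearly with radius: τ = T·r/J = 14400 × 0.0244 / 1.315×10^-6 = 2.671×10^8 Pa.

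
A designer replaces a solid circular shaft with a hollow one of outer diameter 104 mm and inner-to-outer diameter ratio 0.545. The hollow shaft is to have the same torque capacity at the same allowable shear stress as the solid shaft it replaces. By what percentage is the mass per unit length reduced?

25.2 %

Equal τ_max and T ⇒ the solid shaft needs d_s³ = d_o³(1−k⁴), so d_s = 104·(1−0.545⁴)^(1/3) = 100.8 mm.
Area ratio A_h/A_s = d_o²(1−k²)/d_s² = (1−k²)/(1−k⁴)^(2/3) = 0.7476.
Mass saving = 1 − 0.7476 = 25.2 %.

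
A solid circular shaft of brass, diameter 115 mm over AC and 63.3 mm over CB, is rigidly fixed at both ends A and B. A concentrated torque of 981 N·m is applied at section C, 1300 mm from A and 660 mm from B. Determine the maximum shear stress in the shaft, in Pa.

Compatibility: T_A·a/J_AC = T_B·b/J_CB with T_A + T_B = T₀.
J_AC = 1.72×10^-5 m⁴, J_CB = 1.58×10^-6 m⁴, so T_A = T₀·(J_AC/a)/((J_AC/a)+(J_CB/b)) = 830.8 N·m, T_B = 150.2 N·m.
τ in each portion: τ_AC = 2.78×10^6 Pa, τ_CB = 3.02×10^6 Pa; maximum is in CB.
τ_max = T_CB·r/J = 150.2·0.0316/1.58×10^-6 = 3.016×10^6 Pa.

3.02e6 Pa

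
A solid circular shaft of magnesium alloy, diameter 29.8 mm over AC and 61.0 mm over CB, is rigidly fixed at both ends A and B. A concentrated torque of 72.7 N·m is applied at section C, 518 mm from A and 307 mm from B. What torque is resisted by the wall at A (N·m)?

2.37 N·m

Compatibility: T_A·a/J_AC = T_B·b/J_CB with T_A + T_B = T₀.
J_AC = 7.74×10^-8 m⁴, J_CB = 1.36×10^-6 m⁴, so T_A = T₀·(J_AC/a)/((J_AC/a)+(J_CB/b)) = 2.374 N·m, T_B = 70.33 N·m.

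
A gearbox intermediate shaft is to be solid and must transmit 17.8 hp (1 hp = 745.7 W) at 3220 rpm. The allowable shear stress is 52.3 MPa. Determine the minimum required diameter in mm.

ω = 2π·3220/60 = 337.2 rad/s, so T = P/ω = 17.8×745.7 / 337.2 = 39.36 N·m.
For a solid shaft τ_max = 16T/(πd³), so d = (16T/(π τ_allow))^(1/3) = (16·39.36/(π·5.23×10^7))^(1/3) = 0.01565 m.

15.7 mm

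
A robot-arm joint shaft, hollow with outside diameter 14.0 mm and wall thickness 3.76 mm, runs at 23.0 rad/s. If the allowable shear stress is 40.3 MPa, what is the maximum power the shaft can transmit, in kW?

0.476 kW

J = π(d_o⁴ − d_i⁴)/32 = π(0.0140⁴ − 0.00648⁴)/32 = 3.598×10^-9 m⁴.
T_max = τ_allow·J/r = 4.03×10^7 × 3.598×10^-9 / 0.00700 = 20.72 N·m.
ω = 23.0 rad/s, so P_max = T_max·ω = 476.5 W.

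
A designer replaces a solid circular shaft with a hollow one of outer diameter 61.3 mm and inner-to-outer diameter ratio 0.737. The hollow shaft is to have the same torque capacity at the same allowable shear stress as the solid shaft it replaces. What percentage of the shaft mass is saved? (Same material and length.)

Equal τ_max and T ⇒ the solid shaft needs d_s³ = d_o³(1−k⁴), so d_s = 61.3·(1−0.737⁴)^(1/3) = 54.56 mm.
Area ratio A_h/A_s = d_o²(1−k²)/d_s² = (1−k²)/(1−k⁴)^(2/3) = 0.5767.
Mass saving = 1 − 0.5767 = 42.3 %.

42.3 %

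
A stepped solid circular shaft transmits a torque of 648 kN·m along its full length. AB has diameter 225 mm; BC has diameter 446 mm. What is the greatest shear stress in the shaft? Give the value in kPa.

290000 kPa

Under the same torque, τ_max = 16T/(πd³) is largest where d is smallest — segment AB (d = 225 mm).
τ_max = 16·648000/(π·(0.225)³) = 2.897×10^8 Pa.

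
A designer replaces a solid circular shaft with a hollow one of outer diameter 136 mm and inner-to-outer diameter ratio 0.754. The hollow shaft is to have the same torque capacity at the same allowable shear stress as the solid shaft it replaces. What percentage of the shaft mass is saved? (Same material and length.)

Equal τ_max and T ⇒ the solid shaft needs d_s³ = d_o³(1−k⁴), so d_s = 136·(1−0.754⁴)^(1/3) = 119.4 mm.
Area ratio A_h/A_s = d_o²(1−k²)/d_s² = (1−k²)/(1−k⁴)^(2/3) = 0.5598.
Mass saving = 1 − 0.5598 = 44.0 %.

44.0 %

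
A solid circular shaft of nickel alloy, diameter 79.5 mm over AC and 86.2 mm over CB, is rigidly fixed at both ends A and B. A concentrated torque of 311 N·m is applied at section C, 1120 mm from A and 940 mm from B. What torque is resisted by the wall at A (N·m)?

117 N·m

Compatibility: T_A·a/J_AC = T_B·b/J_CB with T_A + T_B = T₀.
J_AC = 3.92×10^-6 m⁴, J_CB = 5.42×10^-6 m⁴, so T_A = T₀·(J_AC/a)/((J_AC/a)+(J_CB/b)) = 117.5 N·m, T_B = 193.5 N·m.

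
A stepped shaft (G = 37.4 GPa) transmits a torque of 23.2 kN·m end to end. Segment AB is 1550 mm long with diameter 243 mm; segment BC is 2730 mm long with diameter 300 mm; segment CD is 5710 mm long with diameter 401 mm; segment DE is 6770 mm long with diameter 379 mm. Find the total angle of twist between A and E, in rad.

0.00841 rad

J_AB = π(0.243)⁴/32 = 3.42×10^-4 m⁴; J_BC = π(0.300)⁴/32 = 7.95×10^-4 m⁴; J_CD = π(0.401)⁴/32 = 2.54×10^-3 m⁴; J_DE = π(0.379)⁴/32 = 2.03×10^-3 m⁴.
θ = (T/G)·Σ L_i/J_i = (23200/37.4×10⁹)·(1.55/3.42×10^-4 + 2.73/7.95×10^-4 + 5.71/2.54×10^-3 + 6.77/2.03×10^-3) = 8.407×10^-3 rad.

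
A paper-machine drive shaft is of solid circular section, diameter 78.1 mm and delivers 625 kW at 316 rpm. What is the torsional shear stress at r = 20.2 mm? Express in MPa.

ω = 2π·316/60 = 33.09 rad/s, so T = P/ω = 625×10³ / 33.09 = 18890 N·m.
J = πd⁴/32 = π(0.0781)⁴/32 = 3.653×10^-6 m⁴.
Shear stress varies linearly with radius: τ = T·r/J = 18890 × 0.0202 / 3.653×10^-6 = 1.045×10^8 Pa.

104 MPa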